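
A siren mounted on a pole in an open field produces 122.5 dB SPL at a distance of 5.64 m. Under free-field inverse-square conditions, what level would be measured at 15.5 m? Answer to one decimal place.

For a point source in a free field, ΔL = −20·log₁₀(d₂/d₁).
ΔL = −20·log₁₀(15.5/5.64) = -8.78 dB, so L₂ = 122.5 + (-8.78) = 113.7 dB SPL.

113.7 dB SPL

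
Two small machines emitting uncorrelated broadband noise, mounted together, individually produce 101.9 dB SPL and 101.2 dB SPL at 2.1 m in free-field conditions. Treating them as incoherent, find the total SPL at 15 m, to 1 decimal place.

87.5 dB SPL

Combined at 2.1 m: 10·log₁₀(10^(101.9/10)+10^(101.2/10)) = 104.57 dB SPL.
Then apply −20·log₁₀(15/2.1) = -17.08 dB → 87.5 dB SPL.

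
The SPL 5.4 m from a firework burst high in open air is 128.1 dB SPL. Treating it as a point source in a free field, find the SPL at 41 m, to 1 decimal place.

110.5 dB SPL

Inverse-square spreading gives ΔL = −20·log₁₀(d₂/d₁).
ΔL = −20·log₁₀(41/5.4) = -17.61 dB, so L₂ = 128.1 + (-17.61) = 110.5 dB SPL.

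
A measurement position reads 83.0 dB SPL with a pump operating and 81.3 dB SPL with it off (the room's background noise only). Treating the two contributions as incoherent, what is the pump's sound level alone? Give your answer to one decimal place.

Subtract intensities: L_src = 10·log₁₀(10^(L_total/10) − 10^(L_bg/10)).
L_src = 10·log₁₀(10^(83.0/10) − 10^(81.3/10)) = 10·log₁₀(64630000) = 78.1 dB SPL.

78.1 dB SPL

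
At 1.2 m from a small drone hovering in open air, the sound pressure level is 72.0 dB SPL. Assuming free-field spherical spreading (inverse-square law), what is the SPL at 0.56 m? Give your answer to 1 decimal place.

78.6 dB SPL

Free-field point source: level drops by 20·log₁₀ of the distance ratio.
ΔL = −20·log₁₀(0.56/1.2) = 6.62 dB, so L₂ = 72.0 + (6.62) = 78.6 dB SPL.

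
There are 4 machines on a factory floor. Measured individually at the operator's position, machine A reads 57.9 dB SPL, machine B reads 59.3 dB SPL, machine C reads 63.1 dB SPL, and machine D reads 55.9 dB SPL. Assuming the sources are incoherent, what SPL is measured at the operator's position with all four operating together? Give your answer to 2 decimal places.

65.91 dB SPL

Add the sources as powers (linear), then convert back to dB:
L_total = 10·log₁₀(10^(57.9/10) + 10^(59.3/10) + 10^(63.1/10) + 10^(55.9/10)) = 10·log₁₀(3899000) = 65.91 dB SPL.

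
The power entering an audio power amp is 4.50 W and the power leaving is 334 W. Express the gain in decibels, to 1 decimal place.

18.7 dB

Power is a power quantity, so gain = 10·log₁₀(P_out/P_in).
10·log₁₀(334/4.50) = 10·log₁₀(74.22) = 18.7 dB.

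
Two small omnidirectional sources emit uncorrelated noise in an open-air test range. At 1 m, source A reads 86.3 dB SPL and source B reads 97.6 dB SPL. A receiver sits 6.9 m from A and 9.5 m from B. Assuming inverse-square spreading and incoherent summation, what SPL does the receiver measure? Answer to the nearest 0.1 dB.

At the listener: L_A = 86.3 − 20·log₁₀(6.9) = 69.52 dB; L_B = 97.6 − 20·log₁₀(9.5) = 78.05 dB.
Combined: 10·log₁₀(10^(69.52/10)+10^(78.05/10)) = 78.6 dB SPL.

78.6 dB SPL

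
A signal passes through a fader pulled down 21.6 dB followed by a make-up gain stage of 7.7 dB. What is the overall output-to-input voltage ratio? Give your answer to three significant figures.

0.202

Net gain = (−21.6) + 7.7 = -13.9 dB.
Voltage ratio = 10^(-13.9/20) = 0.202.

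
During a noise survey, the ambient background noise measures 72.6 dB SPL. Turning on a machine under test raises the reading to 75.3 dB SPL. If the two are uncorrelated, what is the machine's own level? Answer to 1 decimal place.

Remove the background by subtracting linear intensities:
L_src = 10·log₁₀(10^(75.3/10) − 10^(72.6/10)) = 10·log₁₀(15690000) = 72.0 dB SPL.

72.0 dB SPL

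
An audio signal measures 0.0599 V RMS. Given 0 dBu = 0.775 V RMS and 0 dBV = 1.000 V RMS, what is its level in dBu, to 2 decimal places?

dBu = 20·log₁₀(V / 0.775 V).
20·log₁₀(0.0599/0.775) = -22.24 dBu.

-22.24 dBu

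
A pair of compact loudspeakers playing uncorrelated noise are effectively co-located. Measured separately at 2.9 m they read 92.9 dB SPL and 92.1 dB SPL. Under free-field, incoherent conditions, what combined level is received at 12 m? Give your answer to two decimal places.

83.19 dB SPL

Combined at 2.9 m: 10·log₁₀(10^(92.9/10)+10^(92.1/10)) = 95.529 dB SPL.
Then apply −20·log₁₀(12/2.9) = -12.336 dB → 83.19 dB SPL.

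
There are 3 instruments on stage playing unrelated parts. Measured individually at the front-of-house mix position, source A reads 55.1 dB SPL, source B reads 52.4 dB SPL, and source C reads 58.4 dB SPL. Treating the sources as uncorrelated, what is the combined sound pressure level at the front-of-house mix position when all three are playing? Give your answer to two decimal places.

60.75 dB SPL

Incoherent sources sum as intensities:
L_total = 10·log₁₀(10^(55.1/10) + 10^(52.4/10) + 10^(58.4/10)) = 10·log₁₀(1189000) = 60.75 dB SPL.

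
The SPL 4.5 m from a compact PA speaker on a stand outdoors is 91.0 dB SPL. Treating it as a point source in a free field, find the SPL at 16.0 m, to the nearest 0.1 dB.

Free-field point source: level drops by 20·log₁₀ of the distance ratio.
ΔL = −20·log₁₀(16.0/4.5) = -11.02 dB, so L₂ = 91.0 + (-11.02) = 80.0 dB SPL.

80.0 dB SPL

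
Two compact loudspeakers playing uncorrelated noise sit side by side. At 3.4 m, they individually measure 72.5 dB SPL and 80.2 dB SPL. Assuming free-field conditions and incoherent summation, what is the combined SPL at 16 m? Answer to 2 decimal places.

Combined at 3.4 m: 10·log₁₀(10^(72.5/10)+10^(80.2/10)) = 80.881 dB SPL.
Then apply −20·log₁₀(16/3.4) = -13.453 dB → 67.43 dB SPL.

67.43 dB SPL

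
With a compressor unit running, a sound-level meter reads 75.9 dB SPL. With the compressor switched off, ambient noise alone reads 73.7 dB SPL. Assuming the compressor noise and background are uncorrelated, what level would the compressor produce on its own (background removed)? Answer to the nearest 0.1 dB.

Subtract intensities: L_src = 10·log₁₀(10^(L_total/10) − 10^(L_bg/10)).
L_src = 10·log₁₀(10^(75.9/10) − 10^(73.7/10)) = 10·log₁₀(15460000) = 71.9 dB SPL.

71.9 dB SPL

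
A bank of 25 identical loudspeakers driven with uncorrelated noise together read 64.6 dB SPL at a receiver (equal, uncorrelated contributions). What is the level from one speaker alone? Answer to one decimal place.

25 equal incoherent sources add 10·log₁₀(25) = 13.98 dB over one source.
L_one = 64.6 − 13.98 = 50.6 dB SPL.

50.6 dB SPL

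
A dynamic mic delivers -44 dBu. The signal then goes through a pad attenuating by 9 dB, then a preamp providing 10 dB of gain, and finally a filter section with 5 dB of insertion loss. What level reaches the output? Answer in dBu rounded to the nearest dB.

Gain stages sum in dB:
-44 − 9 + 10 − 5 = -48 dBu.

-48 dBu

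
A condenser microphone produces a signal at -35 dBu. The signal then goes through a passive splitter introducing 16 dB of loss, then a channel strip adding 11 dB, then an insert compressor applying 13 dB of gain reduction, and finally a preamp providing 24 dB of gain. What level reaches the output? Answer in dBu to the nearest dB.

In dB, series stages simply add:
-35 − 16 + 11 − 13 + 24 = -29 dBu.

-29 dBu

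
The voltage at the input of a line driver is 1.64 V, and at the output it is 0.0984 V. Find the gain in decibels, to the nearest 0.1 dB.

-24.4 dB

Voltage is an amplitude quantity, so gain = 20·log₁₀(V_out/V_in).
20·log₁₀(0.0984/1.64) = 20·log₁₀(0.06000) = -24.4 dB.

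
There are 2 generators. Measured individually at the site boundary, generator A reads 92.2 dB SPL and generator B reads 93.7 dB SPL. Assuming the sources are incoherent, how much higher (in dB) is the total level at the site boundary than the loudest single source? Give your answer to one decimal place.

2.3 dB

Incoherent sources sum as intensities:
L_total = 10·log₁₀(10^(92.2/10) + 10^(93.7/10)) = 96.02 dB SPL.
Excess over the loudest (93.7 dB): 96.02 − 93.7 = 2.3 dB.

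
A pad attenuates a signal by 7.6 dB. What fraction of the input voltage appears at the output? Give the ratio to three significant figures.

0.417

Voltage ratio = 10^(dB/20).
10^(-7.6/20) = 10^(-0.3800) = 0.417.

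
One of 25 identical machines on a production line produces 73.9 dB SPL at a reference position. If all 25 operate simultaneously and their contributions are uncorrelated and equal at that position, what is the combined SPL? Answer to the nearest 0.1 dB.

25 equal incoherent sources raise the level by 10·log₁₀(25) = 13.98 dB.
L_total = 73.9 + 13.98 = 87.9 dB SPL.

87.9 dB SPL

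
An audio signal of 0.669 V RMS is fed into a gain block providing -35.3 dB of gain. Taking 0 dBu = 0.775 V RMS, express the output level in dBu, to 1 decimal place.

Input level: 20·log₁₀(0.669/0.775) = -1.28 dBu.
Output: -1.28 − 35.3 = -36.6 dBu.

-36.6 dBu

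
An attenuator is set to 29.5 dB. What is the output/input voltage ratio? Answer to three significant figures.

0.0335

Voltage ratio = 10^(dB/20).
10^(-29.5/20) = 10^(-1.475) = 0.0335.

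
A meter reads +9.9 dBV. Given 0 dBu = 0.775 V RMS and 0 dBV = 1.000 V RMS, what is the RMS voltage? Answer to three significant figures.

V = 1.000 V × 10^(+9.9/20).
= 1.000 × 3.126 = 3.13 V.

3.13 V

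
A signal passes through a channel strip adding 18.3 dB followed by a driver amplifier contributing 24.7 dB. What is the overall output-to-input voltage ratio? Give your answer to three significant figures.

Net gain = 18.3 + 24.7 = 43.0 dB.
Voltage ratio = 10^(43.0/20) = 141.

141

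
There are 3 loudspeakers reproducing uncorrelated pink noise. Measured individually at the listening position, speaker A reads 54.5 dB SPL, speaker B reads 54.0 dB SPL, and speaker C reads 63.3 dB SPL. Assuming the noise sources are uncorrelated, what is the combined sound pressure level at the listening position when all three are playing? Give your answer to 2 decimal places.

Uncorrelated sources add in intensity (power), not in dB.
L_total = 10·log₁₀(10^(54.5/10) + 10^(54.0/10) + 10^(63.3/10)) = 10·log₁₀(2671000) = 64.27 dB SPL.

64.27 dB SPL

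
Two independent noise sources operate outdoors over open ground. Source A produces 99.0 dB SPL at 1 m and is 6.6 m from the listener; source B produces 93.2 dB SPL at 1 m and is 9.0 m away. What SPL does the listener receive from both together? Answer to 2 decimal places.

83.18 dB SPL

At the listener: L_A = 99.0 − 20·log₁₀(6.6) = 82.609 dB; L_B = 93.2 − 20·log₁₀(9.0) = 74.115 dB.
Combined: 10·log₁₀(10^(82.609/10)+10^(74.115/10)) = 83.18 dB SPL.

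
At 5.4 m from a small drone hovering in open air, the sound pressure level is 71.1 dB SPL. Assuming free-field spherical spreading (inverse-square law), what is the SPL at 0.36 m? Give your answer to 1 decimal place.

94.6 dB SPL

Free-field point source: level drops by 20·log₁₀ of the distance ratio.
ΔL = −20·log₁₀(0.36/5.4) = 23.52 dB, so L₂ = 71.1 + (23.52) = 94.6 dB SPL.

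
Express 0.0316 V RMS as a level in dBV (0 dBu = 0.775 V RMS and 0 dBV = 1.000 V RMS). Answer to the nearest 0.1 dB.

dBV = 20·log₁₀(V / 1.000 V).
20·log₁₀(0.0316/1.000) = -30.0 dBV.

-30.0 dBV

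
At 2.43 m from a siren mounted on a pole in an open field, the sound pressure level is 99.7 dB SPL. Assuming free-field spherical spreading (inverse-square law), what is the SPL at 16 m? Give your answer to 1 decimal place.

83.3 dB SPL

Free-field point source: level drops by 20·log₁₀ of the distance ratio.
ΔL = −20·log₁₀(16/2.43) = -16.37 dB, so L₂ = 99.7 + (-16.37) = 83.3 dB SPL.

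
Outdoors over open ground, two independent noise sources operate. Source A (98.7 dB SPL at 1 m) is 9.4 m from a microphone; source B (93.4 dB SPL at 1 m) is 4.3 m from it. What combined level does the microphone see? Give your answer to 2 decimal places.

At the listener: L_A = 98.7 − 20·log₁₀(9.4) = 79.237 dB; L_B = 93.4 − 20·log₁₀(4.3) = 80.731 dB.
Combined: 10·log₁₀(10^(79.237/10)+10^(80.731/10)) = 83.06 dB SPL.

83.06 dB SPL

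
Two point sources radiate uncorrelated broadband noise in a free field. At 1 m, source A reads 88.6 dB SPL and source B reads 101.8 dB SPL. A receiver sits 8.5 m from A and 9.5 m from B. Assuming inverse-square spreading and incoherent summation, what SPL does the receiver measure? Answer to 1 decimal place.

At the listener: L_A = 88.6 − 20·log₁₀(8.5) = 70.01 dB; L_B = 101.8 − 20·log₁₀(9.5) = 82.25 dB.
Combined: 10·log₁₀(10^(70.01/10)+10^(82.25/10)) = 82.5 dB SPL.

82.5 dB SPL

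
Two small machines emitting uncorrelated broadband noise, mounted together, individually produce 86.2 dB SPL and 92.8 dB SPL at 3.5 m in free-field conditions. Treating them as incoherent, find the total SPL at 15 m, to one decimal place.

Combined at 3.5 m: 10·log₁₀(10^(86.2/10)+10^(92.8/10)) = 93.66 dB SPL.
Then apply −20·log₁₀(15/3.5) = -12.64 dB → 81.0 dB SPL.

81.0 dB SPL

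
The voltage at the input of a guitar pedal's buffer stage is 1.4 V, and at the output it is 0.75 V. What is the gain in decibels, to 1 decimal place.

-5.4 dB

Voltage ratio → dB uses the 20·log₁₀ form:
20·log₁₀(0.75/1.4) = 20·log₁₀(0.5357) = -5.4 dB.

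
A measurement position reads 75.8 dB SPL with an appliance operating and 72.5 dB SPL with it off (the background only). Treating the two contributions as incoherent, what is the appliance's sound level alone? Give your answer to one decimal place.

Remove the background by subtracting linear intensities:
L_src = 10·log₁₀(10^(75.8/10) − 10^(72.5/10)) = 10·log₁₀(20240000) = 73.1 dB SPL.

73.1 dB SPL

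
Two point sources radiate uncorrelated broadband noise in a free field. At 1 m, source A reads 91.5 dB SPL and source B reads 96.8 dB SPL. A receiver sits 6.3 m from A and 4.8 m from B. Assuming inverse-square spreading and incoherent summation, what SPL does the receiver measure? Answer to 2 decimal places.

83.86 dB SPL

At the listener: L_A = 91.5 − 20·log₁₀(6.3) = 75.513 dB; L_B = 96.8 − 20·log₁₀(4.8) = 83.175 dB.
Combined: 10·log₁₀(10^(75.513/10)+10^(83.175/10)) = 83.86 dB SPL.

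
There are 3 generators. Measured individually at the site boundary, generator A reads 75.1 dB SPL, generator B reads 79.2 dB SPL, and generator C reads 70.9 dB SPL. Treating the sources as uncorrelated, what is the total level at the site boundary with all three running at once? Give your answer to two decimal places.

Add the sources as powers (linear), then convert back to dB:
L_total = 10·log₁₀(10^(75.1/10) + 10^(79.2/10) + 10^(70.9/10)) = 10·log₁₀(127800000) = 81.07 dB SPL.

81.07 dB SPL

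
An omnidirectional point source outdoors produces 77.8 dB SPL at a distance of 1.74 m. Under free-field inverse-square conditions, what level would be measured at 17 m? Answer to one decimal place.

58.0 dB SPL

For a point source in a free field, ΔL = −20·log₁₀(d₂/d₁).
ΔL = −20·log₁₀(17/1.74) = -19.80 dB, so L₂ = 77.8 + (-19.80) = 58.0 dB SPL.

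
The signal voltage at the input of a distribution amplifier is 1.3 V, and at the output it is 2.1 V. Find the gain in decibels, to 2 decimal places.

Voltage is an amplitude quantity, so gain = 20·log₁₀(V_out/V_in).
20·log₁₀(2.1/1.3) = 20·log₁₀(1.615) = 4.17 dB.

4.17 dB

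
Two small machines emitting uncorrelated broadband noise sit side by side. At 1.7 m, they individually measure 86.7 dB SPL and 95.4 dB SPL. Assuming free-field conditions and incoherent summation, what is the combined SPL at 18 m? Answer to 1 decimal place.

75.5 dB SPL

Combined at 1.7 m: 10·log₁₀(10^(86.7/10)+10^(95.4/10)) = 95.95 dB SPL.
Then apply −20·log₁₀(18/1.7) = -20.50 dB → 75.5 dB SPL.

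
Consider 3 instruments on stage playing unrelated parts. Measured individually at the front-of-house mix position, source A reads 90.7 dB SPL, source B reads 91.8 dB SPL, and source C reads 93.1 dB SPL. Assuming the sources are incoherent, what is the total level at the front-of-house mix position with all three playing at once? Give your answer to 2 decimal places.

Incoherent sources sum as intensities:
L_total = 10·log₁₀(10^(90.7/10) + 10^(91.8/10) + 10^(93.1/10)) = 10·log₁₀(4730000000) = 96.75 dB SPL.

96.75 dB SPL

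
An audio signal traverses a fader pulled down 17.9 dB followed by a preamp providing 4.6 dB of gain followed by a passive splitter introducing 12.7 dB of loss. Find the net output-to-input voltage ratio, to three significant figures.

Net gain = (−17.9) + 4.6 + (−12.7) = -26.0 dB.
Voltage ratio = 10^(-26.0/20) = 0.0501.

0.0501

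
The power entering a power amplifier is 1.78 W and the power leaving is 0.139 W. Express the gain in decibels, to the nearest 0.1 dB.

-11.1 dB

Power ratio → dB uses the 10·log₁₀ form:
10·log₁₀(0.139/1.78) = 10·log₁₀(0.07809) = -11.1 dB.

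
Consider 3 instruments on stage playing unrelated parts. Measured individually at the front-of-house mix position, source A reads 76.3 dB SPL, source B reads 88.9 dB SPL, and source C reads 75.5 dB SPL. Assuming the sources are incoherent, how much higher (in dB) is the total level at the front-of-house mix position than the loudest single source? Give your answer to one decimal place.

Add the sources as powers (linear), then convert back to dB:
L_total = 10·log₁₀(10^(76.3/10) + 10^(88.9/10) + 10^(75.5/10)) = 89.32 dB SPL.
Excess over the loudest (88.9 dB): 89.32 − 88.9 = 0.4 dB.

0.4 dB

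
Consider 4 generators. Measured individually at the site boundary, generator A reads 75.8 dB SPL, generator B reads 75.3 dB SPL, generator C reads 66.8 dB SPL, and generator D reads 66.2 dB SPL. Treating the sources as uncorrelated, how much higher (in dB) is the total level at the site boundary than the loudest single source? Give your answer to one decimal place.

3.3 dB

Uncorrelated sources add in intensity (power), not in dB.
L_total = 10·log₁₀(10^(75.8/10) + 10^(75.3/10) + 10^(66.8/10) + 10^(66.2/10)) = 79.08 dB SPL.
Excess over the loudest (75.8 dB): 79.08 − 75.8 = 3.3 dB.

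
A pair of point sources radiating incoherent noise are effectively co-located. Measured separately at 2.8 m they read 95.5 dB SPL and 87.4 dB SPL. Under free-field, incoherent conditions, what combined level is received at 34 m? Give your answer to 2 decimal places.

Combined at 2.8 m: 10·log₁₀(10^(95.5/10)+10^(87.4/10)) = 96.125 dB SPL.
Then apply −20·log₁₀(34/2.8) = -21.686 dB → 74.44 dB SPL.

74.44 dB SPL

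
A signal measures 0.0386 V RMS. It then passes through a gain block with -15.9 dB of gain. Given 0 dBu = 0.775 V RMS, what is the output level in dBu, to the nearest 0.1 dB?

Input level: 20·log₁₀(0.0386/0.775) = -26.05 dBu.
Output: -26.05 − 15.9 = -42.0 dBu.

-42.0 dBu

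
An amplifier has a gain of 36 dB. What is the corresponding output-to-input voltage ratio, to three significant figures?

Voltage ratio = 10^(dB/20).
10^(36/20) = 10^(1.800) = 63.1.

63.1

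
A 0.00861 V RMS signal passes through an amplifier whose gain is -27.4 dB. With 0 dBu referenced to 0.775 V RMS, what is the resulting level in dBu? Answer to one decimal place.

Input level: 20·log₁₀(0.00861/0.775) = -39.09 dBu.
Output: -39.09 − 27.4 = -66.5 dBu.

-66.5 dBu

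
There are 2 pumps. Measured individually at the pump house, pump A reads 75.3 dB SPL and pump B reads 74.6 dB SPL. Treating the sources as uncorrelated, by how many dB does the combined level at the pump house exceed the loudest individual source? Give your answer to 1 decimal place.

2.7 dB

Uncorrelated sources add in intensity (power), not in dB.
L_total = 10·log₁₀(10^(75.3/10) + 10^(74.6/10)) = 77.97 dB SPL.
Excess over the loudest (75.3 dB): 77.97 − 75.3 = 2.7 dB.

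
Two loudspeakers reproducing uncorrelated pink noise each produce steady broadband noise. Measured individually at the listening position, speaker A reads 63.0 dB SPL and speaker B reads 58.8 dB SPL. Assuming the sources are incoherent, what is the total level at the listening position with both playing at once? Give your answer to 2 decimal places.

Incoherent sources sum as intensities:
L_total = 10·log₁₀(10^(63.0/10) + 10^(58.8/10)) = 10·log₁₀(2754000) = 64.40 dB SPL.

64.40 dB SPL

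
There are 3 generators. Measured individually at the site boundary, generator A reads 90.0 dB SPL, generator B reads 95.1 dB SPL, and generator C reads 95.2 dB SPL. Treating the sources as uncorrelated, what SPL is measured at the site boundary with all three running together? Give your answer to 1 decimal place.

Incoherent sources sum as intensities:
L_total = 10·log₁₀(10^(90.0/10) + 10^(95.1/10) + 10^(95.2/10)) = 10·log₁₀(7547000000) = 98.8 dB SPL.

98.8 dB SPL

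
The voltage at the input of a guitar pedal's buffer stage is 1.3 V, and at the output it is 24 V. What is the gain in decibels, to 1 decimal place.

For a voltage ratio, dB = 20·log₁₀(V₂/V₁).
20·log₁₀(24/1.3) = 20·log₁₀(18.46) = 25.3 dB.

25.3 dB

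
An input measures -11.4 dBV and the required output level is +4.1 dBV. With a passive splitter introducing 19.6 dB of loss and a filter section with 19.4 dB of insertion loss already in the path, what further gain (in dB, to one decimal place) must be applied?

The required make-up gain is the shortfall in the dB sum.
G = +4.1 − (-11.4) + 19.6 + 19.4 = 54.5 dB.

54.5 dB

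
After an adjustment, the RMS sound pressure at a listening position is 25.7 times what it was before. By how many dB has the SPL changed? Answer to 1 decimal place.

28.2 dB

Sound pressure is an amplitude quantity: ΔL = 20·log₁₀(p₂/p₁).
20·log₁₀(25.7) = 28.2 dB.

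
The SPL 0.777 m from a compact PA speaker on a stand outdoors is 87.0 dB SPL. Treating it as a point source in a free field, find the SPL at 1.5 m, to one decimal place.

81.3 dB SPL

Free-field point source: level drops by 20·log₁₀ of the distance ratio.
ΔL = −20·log₁₀(1.5/0.777) = -5.71 dB, so L₂ = 87.0 + (-5.71) = 81.3 dB SPL.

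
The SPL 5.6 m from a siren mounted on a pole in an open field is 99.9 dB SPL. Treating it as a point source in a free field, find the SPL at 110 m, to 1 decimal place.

74.0 dB SPL

Free-field point source: level drops by 20·log₁₀ of the distance ratio.
ΔL = −20·log₁₀(110/5.6) = -25.86 dB, so L₂ = 99.9 + (-25.86) = 74.0 dB SPL.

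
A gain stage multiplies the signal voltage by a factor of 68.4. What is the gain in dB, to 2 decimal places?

Voltage is an amplitude quantity, so gain = 20·log₁₀(V_out/V_in).
20·log₁₀(68.4) = 36.70 dB.

36.70 dB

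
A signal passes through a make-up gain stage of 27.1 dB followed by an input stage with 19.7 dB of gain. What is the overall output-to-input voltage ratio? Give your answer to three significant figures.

219

Net gain = 27.1 + 19.7 = 46.8 dB.
Voltage ratio = 10^(46.8/20) = 219.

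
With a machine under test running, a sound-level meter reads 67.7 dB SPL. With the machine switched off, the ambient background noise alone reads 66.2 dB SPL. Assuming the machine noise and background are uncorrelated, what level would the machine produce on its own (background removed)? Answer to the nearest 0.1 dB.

62.4 dB SPL

Remove the background by subtracting linear intensities:
L_src = 10·log₁₀(10^(67.7/10) − 10^(66.2/10)) = 10·log₁₀(1720000) = 62.4 dB SPL.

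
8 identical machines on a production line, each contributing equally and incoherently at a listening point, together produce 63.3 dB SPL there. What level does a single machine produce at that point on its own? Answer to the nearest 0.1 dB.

54.3 dB SPL

8 equal incoherent sources add 10·log₁₀(8) = 9.03 dB over one source.
L_one = 63.3 − 9.03 = 54.3 dB SPL.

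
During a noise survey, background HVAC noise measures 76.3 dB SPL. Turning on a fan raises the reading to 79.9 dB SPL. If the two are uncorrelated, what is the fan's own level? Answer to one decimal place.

77.4 dB SPL

Background correction is a power subtraction:
L_src = 10·log₁₀(10^(79.9/10) − 10^(76.3/10)) = 10·log₁₀(55070000) = 77.4 dB SPL.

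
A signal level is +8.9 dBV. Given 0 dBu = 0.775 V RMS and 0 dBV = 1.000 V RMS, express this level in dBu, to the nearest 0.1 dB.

+11.1 dBu

The offset between the scales is 20·log₁₀(0.775/1.000) = −2.214 dB.
So dBu = +8.9 + 2.214 = +11.1 dBu.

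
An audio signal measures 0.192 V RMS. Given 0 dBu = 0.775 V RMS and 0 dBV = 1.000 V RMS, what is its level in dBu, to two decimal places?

-12.12 dBu

dBu = 20·log₁₀(V / 0.775 V).
20·log₁₀(0.192/0.775) = -12.12 dBu.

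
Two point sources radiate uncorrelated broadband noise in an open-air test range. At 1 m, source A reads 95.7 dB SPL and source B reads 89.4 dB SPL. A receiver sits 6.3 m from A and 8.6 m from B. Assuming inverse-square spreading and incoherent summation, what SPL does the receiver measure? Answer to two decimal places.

At the listener: L_A = 95.7 − 20·log₁₀(6.3) = 79.713 dB; L_B = 89.4 − 20·log₁₀(8.6) = 70.710 dB.
Combined: 10·log₁₀(10^(79.713/10)+10^(70.710/10)) = 80.23 dB SPL.

80.23 dB SPL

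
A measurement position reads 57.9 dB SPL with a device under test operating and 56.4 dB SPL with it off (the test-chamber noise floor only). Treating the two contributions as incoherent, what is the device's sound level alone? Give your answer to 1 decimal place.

Remove the background by subtracting linear intensities:
L_src = 10·log₁₀(10^(57.9/10) − 10^(56.4/10)) = 10·log₁₀(180100) = 52.6 dB SPL.

52.6 dB SPL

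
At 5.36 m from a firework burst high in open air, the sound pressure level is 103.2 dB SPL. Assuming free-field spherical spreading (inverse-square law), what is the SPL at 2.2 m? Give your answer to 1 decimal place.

Free-field point source: level drops by 20·log₁₀ of the distance ratio.
ΔL = −20·log₁₀(2.2/5.36) = 7.73 dB, so L₂ = 103.2 + (7.73) = 110.9 dB SPL.

110.9 dB SPL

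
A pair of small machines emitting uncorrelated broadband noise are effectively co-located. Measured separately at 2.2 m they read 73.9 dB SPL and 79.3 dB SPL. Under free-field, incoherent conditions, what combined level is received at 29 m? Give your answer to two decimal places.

Combined at 2.2 m: 10·log₁₀(10^(73.9/10)+10^(79.3/10)) = 80.401 dB SPL.
Then apply −20·log₁₀(29/2.2) = -22.400 dB → 58.00 dB SPL.

58.00 dB SPL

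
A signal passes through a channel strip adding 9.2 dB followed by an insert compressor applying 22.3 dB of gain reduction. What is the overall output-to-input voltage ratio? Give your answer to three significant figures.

Net gain = 9.2 + (−22.3) = -13.1 dB.
Voltage ratio = 10^(-13.1/20) = 0.221.

0.221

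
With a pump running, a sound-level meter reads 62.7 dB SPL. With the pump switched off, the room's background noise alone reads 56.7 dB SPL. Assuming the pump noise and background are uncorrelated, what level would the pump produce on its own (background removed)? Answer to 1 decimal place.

Background correction is a power subtraction:
L_src = 10·log₁₀(10^(62.7/10) − 10^(56.7/10)) = 10·log₁₀(1394000) = 61.4 dB SPL.

61.4 dB SPL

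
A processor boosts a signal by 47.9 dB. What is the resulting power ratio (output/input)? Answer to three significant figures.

61700

Power ratio = 10^(dB/10).
10^(47.9/10) = 10^(4.790) = 61700.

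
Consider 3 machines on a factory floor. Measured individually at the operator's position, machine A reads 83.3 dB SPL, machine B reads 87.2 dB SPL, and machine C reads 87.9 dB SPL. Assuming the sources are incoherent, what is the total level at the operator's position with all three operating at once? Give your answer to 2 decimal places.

Add the sources as powers (linear), then convert back to dB:
L_total = 10·log₁₀(10^(83.3/10) + 10^(87.2/10) + 10^(87.9/10)) = 10·log₁₀(1355000000) = 91.32 dB SPL.

91.32 dB SPL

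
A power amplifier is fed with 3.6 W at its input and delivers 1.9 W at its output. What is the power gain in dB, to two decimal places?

For a power ratio, dB = 10·log₁₀(P₂/P₁).
10·log₁₀(1.9/3.6) = 10·log₁₀(0.5278) = -2.78 dB.

-2.78 dB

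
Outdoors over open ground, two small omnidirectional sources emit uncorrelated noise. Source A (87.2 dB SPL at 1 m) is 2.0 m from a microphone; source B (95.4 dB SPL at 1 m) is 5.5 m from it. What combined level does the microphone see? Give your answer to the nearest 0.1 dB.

83.9 dB SPL

At the listener: L_A = 87.2 − 20·log₁₀(2.0) = 81.18 dB; L_B = 95.4 − 20·log₁₀(5.5) = 80.59 dB.
Combined: 10·log₁₀(10^(81.18/10)+10^(80.59/10)) = 83.9 dB SPL.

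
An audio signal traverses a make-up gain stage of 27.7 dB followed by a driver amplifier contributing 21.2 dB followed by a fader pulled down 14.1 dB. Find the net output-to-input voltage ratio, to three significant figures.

Net gain = 27.7 + 21.2 + (−14.1) = 34.8 dB.
Voltage ratio = 10^(34.8/20) = 55.0.

55.0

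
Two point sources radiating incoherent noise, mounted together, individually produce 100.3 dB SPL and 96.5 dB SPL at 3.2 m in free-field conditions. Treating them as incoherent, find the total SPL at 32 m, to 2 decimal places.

81.81 dB SPL

Combined at 3.2 m: 10·log₁₀(10^(100.3/10)+10^(96.5/10)) = 101.813 dB SPL.
Then apply −20·log₁₀(32/3.2) = -20.000 dB → 81.81 dB SPL.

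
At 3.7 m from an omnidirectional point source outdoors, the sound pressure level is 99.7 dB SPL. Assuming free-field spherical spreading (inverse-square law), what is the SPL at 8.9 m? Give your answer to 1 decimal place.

Free-field point source: level drops by 20·log₁₀ of the distance ratio.
ΔL = −20·log₁₀(8.9/3.7) = -7.62 dB, so L₂ = 99.7 + (-7.62) = 92.1 dB SPL.

92.1 dB SPL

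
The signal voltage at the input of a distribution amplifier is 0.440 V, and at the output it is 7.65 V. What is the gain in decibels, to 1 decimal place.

Voltage ratio → dB uses the 20·log₁₀ form:
20·log₁₀(7.65/0.440) = 20·log₁₀(17.39) = 24.8 dB.

24.8 dB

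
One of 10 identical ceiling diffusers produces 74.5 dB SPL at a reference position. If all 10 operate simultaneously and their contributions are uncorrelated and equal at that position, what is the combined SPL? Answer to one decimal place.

84.5 dB SPL

10 equal incoherent sources raise the level by 10·log₁₀(10) = 10.00 dB.
L_total = 74.5 + 10.00 = 84.5 dB SPL.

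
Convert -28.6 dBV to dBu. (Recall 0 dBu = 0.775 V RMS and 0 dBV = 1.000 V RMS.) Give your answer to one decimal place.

The offset between the scales is 20·log₁₀(0.775/1.000) = −2.214 dB.
So dBu = -28.6 + 2.214 = -26.4 dBu.

-26.4 dBu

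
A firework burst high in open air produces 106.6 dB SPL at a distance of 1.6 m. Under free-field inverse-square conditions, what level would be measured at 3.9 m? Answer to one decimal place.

Inverse-square spreading gives ΔL = −20·log₁₀(d₂/d₁).
ΔL = −20·log₁₀(3.9/1.6) = -7.74 dB, so L₂ = 106.6 + (-7.74) = 98.9 dB SPL.

98.9 dB SPL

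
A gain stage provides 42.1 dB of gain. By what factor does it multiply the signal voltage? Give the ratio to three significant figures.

127

Voltage ratio = 10^(dB/20).
10^(42.1/20) = 10^(2.105) = 127.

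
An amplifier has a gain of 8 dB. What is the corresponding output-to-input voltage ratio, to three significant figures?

2.51

Voltage ratio = 10^(dB/20).
10^(8/20) = 10^(0.4000) = 2.51.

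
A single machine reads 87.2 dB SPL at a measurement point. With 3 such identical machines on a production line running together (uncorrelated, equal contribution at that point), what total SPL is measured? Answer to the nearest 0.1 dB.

92.0 dB SPL

3 equal incoherent sources raise the level by 10·log₁₀(3) = 4.77 dB.
L_total = 87.2 + 4.77 = 92.0 dB SPL.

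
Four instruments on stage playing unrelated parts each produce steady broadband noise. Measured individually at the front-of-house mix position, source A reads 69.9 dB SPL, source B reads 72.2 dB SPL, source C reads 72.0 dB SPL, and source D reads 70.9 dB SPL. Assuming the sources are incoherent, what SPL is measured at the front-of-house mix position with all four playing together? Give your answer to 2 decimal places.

77.37 dB SPL

Uncorrelated sources add in intensity (power), not in dB.
L_total = 10·log₁₀(10^(69.9/10) + 10^(72.2/10) + 10^(72.0/10) + 10^(70.9/10)) = 10·log₁₀(54520000) = 77.37 dB SPL.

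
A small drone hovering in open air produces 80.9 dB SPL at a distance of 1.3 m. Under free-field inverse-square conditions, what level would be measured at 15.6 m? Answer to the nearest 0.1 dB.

59.3 dB SPL

Free-field point source: level drops by 20·log₁₀ of the distance ratio.
ΔL = −20·log₁₀(15.6/1.3) = -21.58 dB, so L₂ = 80.9 + (-21.58) = 59.3 dB SPL.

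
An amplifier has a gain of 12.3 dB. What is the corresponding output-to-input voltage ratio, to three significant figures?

4.12

Voltage ratio = 10^(dB/20).
10^(12.3/20) = 10^(0.6150) = 4.12.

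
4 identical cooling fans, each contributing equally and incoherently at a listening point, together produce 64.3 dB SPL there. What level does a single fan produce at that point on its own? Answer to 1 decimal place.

4 equal incoherent sources add 10·log₁₀(4) = 6.02 dB over one source.
L_one = 64.3 − 6.02 = 58.3 dB SPL.

58.3 dB SPL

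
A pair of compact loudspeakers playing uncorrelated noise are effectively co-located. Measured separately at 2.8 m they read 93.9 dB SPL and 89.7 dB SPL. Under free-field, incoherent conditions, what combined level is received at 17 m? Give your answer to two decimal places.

Combined at 2.8 m: 10·log₁₀(10^(93.9/10)+10^(89.7/10)) = 95.299 dB SPL.
Then apply −20·log₁₀(17/2.8) = -15.666 dB → 79.63 dB SPL.

79.63 dB SPL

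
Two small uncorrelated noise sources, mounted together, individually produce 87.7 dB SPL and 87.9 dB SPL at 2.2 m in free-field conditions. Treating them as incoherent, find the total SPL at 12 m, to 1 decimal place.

76.1 dB SPL

Combined at 2.2 m: 10·log₁₀(10^(87.7/10)+10^(87.9/10)) = 90.81 dB SPL.
Then apply −20·log₁₀(12/2.2) = -14.74 dB → 76.1 dB SPL.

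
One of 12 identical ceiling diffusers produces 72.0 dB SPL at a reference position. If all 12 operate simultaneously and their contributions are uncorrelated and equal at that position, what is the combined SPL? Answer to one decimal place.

12 equal incoherent sources raise the level by 10·log₁₀(12) = 10.79 dB.
L_total = 72.0 + 10.79 = 82.8 dB SPL.

82.8 dB SPL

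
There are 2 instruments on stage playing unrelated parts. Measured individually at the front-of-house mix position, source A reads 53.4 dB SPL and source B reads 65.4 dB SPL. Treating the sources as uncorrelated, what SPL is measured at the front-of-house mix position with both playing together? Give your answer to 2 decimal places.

Add the sources as powers (linear), then convert back to dB:
L_total = 10·log₁₀(10^(53.4/10) + 10^(65.4/10)) = 10·log₁₀(3686000) = 65.67 dB SPL.

65.67 dB SPL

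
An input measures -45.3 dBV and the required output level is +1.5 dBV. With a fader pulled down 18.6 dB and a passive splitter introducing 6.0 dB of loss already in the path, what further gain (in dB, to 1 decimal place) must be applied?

71.4 dB

The required make-up gain is the shortfall in the dB sum.
G = +1.5 − (-45.3) + 18.6 + 6.0 = 71.4 dB.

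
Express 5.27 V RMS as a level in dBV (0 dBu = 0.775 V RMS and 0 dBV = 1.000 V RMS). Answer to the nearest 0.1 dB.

dBV = 20·log₁₀(V / 1.000 V).
20·log₁₀(5.27/1.000) = +14.4 dBV.

+14.4 dBV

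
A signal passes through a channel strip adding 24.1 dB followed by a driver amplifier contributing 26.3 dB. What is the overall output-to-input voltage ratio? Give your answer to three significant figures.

Net gain = 24.1 + 26.3 = 50.4 dB.
Voltage ratio = 10^(50.4/20) = 331.

331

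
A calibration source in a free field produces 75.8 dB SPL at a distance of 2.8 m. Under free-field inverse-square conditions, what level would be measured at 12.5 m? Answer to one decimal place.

62.8 dB SPL

For a point source in a free field, ΔL = −20·log₁₀(d₂/d₁).
ΔL = −20·log₁₀(12.5/2.8) = -13.00 dB, so L₂ = 75.8 + (-13.00) = 62.8 dB SPL.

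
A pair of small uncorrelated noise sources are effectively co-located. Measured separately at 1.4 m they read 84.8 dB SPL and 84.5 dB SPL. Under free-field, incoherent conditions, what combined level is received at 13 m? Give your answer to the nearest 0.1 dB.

Combined at 1.4 m: 10·log₁₀(10^(84.8/10)+10^(84.5/10)) = 87.66 dB SPL.
Then apply −20·log₁₀(13/1.4) = -19.36 dB → 68.3 dB SPL.

68.3 dB SPL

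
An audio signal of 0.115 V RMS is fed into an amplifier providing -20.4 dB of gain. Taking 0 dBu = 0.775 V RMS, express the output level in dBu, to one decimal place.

-37.0 dBu

Input level: 20·log₁₀(0.115/0.775) = -16.57 dBu.
Output: -16.57 − 20.4 = -37.0 dBu.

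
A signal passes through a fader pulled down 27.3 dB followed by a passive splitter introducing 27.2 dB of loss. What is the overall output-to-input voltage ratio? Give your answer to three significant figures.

Net gain = (−27.3) + (−27.2) = -54.5 dB.
Voltage ratio = 10^(-54.5/20) = 0.00188.

0.00188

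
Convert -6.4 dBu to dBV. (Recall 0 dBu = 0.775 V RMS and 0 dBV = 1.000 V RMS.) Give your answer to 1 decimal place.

The offset between the scales is 20·log₁₀(0.775/1.000) = −2.214 dB.
So dBV = -6.4 − 2.214 = -8.6 dBV.

-8.6 dBV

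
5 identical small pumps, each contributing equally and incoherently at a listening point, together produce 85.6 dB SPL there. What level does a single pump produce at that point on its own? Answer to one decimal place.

78.6 dB SPL

5 equal incoherent sources add 10·log₁₀(5) = 6.99 dB over one source.
L_one = 85.6 − 6.99 = 78.6 dB SPL.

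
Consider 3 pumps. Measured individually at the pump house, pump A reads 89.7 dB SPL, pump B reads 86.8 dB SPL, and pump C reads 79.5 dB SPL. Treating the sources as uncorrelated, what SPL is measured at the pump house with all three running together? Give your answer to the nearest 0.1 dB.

91.8 dB SPL

Uncorrelated sources add in intensity (power), not in dB.
L_total = 10·log₁₀(10^(89.7/10) + 10^(86.8/10) + 10^(79.5/10)) = 10·log₁₀(1501000000) = 91.8 dB SPL.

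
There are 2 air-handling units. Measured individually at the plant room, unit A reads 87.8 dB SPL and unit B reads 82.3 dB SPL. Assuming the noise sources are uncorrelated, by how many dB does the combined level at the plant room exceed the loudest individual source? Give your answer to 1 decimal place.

Add the sources as powers (linear), then convert back to dB:
L_total = 10·log₁₀(10^(87.8/10) + 10^(82.3/10)) = 88.88 dB SPL.
Excess over the loudest (87.8 dB): 88.88 − 87.8 = 1.1 dB.

1.1 dB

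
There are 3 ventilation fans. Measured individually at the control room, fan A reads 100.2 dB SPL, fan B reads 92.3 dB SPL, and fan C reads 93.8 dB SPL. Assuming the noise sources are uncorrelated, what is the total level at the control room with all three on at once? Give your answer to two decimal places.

101.63 dB SPL

Add the sources as powers (linear), then convert back to dB:
L_total = 10·log₁₀(10^(100.2/10) + 10^(92.3/10) + 10^(93.8/10)) = 10·log₁₀(14568000000) = 101.63 dB SPL.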